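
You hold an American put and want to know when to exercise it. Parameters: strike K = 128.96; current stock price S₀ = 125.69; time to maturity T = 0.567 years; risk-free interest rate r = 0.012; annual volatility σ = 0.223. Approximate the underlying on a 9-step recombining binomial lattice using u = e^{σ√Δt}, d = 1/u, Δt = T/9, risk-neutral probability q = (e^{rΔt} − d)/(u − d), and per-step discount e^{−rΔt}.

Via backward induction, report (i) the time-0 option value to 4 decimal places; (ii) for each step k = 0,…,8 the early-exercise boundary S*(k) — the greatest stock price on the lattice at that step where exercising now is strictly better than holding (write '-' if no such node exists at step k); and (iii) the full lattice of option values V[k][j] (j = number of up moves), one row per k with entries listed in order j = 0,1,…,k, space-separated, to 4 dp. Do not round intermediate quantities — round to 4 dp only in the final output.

price = 9.9570
boundary = - - - - 100.4769 95.0075 100.4769 106.2613 112.3786
tree:
9.9570
13.5704 6.2527
17.9559 9.0770 3.3550
23.0037 12.7874 5.2715 1.3874
28.4831 17.3987 8.0603 2.4088 0.3383
33.9525 22.7511 11.9157 4.1041 0.6674 0.0000
39.1242 28.4831 16.8858 6.8180 1.3167 0.0000 0.0000
44.0144 33.9525 22.6987 10.9280 2.5978 0.0000 0.0000 0.0000
48.6384 39.1242 28.4831 16.5814 5.1253 0.0000 0.0000 0.0000 0.0000
53.0107 44.0144 33.9525 22.6987 10.1119 0.0000 0.0000 0.0000 0.0000 0.0000

Δt=0.06300  u=1.05757  d=0.94557  q=0.49276  discount=0.99924
step 9 (expiry): payoffs max(K−S,0) = 53.0107 44.0144 33.9525 22.6987 10.1119 0.0000 0.0000 0.0000 0.0000 0.0000
step 8: (k=8,j=0): S=80.3216, (K−S)⁺=48.6384, hold=48.5410 ⇒ V=48.6384 exercise | (k=8,j=1): S=89.8358, (K−S)⁺=39.1242, hold=39.0268 ⇒ V=39.1242 exercise | (k=8,j=2): S=100.4769, (K−S)⁺=28.4831, hold=28.3856 ⇒ V=28.4831 exercise | (k=8,j=3): S=112.3786, (K−S)⁺=16.5814, hold=16.4840 ⇒ V=16.5814 exercise | (k=8,j=4): S=125.6900, (K−S)⁺=3.2700, hold=5.1253 ⇒ V=5.1253 continue | (k=8,j=5): S=140.5782, (K−S)⁺=0.0000, hold=0.0000 ⇒ V=0.0000 continue | (k=8,j=6): S=157.2299, (K−S)⁺=0.0000, hold=0.0000 ⇒ V=0.0000 continue | (k=8,j=7): S=175.8540, (K−S)⁺=0.0000, hold=0.0000 ⇒ V=0.0000 continue | (k=8,j=8): S=196.6841, (K−S)⁺=0.0000, hold=0.0000 ⇒ V=0.0000 continue  boundary S*=112.3786
step 7: (k=7,j=0): S=84.9456, (K−S)⁺=44.0144, hold=43.9170 ⇒ V=44.0144 exercise | (k=7,j=1): S=95.0075, (K−S)⁺=33.9525, hold=33.8550 ⇒ V=33.9525 exercise | (k=7,j=2): S=106.2613, (K−S)⁺=22.6987, hold=22.6013 ⇒ V=22.6987 exercise | (k=7,j=3): S=118.8481, (K−S)⁺=10.1119, hold=10.9280 ⇒ V=10.9280 continue | (k=7,j=4): S=132.9258, (K−S)⁺=0.0000, hold=2.5978 ⇒ V=2.5978 continue | (k=7,j=5): S=148.6711, (K−S)⁺=0.0000, hold=0.0000 ⇒ V=0.0000 continue | (k=7,j=6): S=166.2814, (K−S)⁺=0.0000, hold=0.0000 ⇒ V=0.0000 continue | (k=7,j=7): S=185.9776, (K−S)⁺=0.0000, hold=0.0000 ⇒ V=0.0000 continue  boundary S*=106.2613
step 6: (k=6,j=0): S=89.8358, (K−S)⁺=39.1242, hold=39.0268 ⇒ V=39.1242 exercise | (k=6,j=1): S=100.4769, (K−S)⁺=28.4831, hold=28.3856 ⇒ V=28.4831 exercise | (k=6,j=2): S=112.3786, (K−S)⁺=16.5814, hold=16.8858 ⇒ V=16.8858 continue | (k=6,j=3): S=125.6900, (K−S)⁺=3.2700, hold=6.8180 ⇒ V=6.8180 continue | (k=6,j=4): S=140.5782, (K−S)⁺=0.0000, hold=1.3167 ⇒ V=1.3167 continue | (k=6,j=5): S=157.2299, (K−S)⁺=0.0000, hold=0.0000 ⇒ V=0.0000 continue | (k=6,j=6): S=175.8540, (K−S)⁺=0.0000, hold=0.0000 ⇒ V=0.0000 continue  boundary S*=100.4769
step 5: (k=5,j=0): S=95.0075, (K−S)⁺=33.9525, hold=33.8550 ⇒ V=33.9525 exercise | (k=5,j=1): S=106.2613, (K−S)⁺=22.6987, hold=22.7511 ⇒ V=22.7511 continue | (k=5,j=2): S=118.8481, (K−S)⁺=10.1119, hold=11.9157 ⇒ V=11.9157 continue | (k=5,j=3): S=132.9258, (K−S)⁺=0.0000, hold=4.1041 ⇒ V=4.1041 continue | (k=5,j=4): S=148.6711, (K−S)⁺=0.0000, hold=0.6674 ⇒ V=0.6674 continue | (k=5,j=5): S=166.2814, (K−S)⁺=0.0000, hold=0.0000 ⇒ V=0.0000 continue  boundary S*=95.0075
step 4: (k=4,j=0): S=100.4769, (K−S)⁺=28.4831, hold=28.4114 ⇒ V=28.4831 exercise | (k=4,j=1): S=112.3786, (K−S)⁺=16.5814, hold=17.3987 ⇒ V=17.3987 continue | (k=4,j=2): S=125.6900, (K−S)⁺=3.2700, hold=8.0603 ⇒ V=8.0603 continue | (k=4,j=3): S=140.5782, (K−S)⁺=0.0000, hold=2.4088 ⇒ V=2.4088 continue | (k=4,j=4): S=157.2299, (K−S)⁺=0.0000, hold=0.3383 ⇒ V=0.3383 continue  boundary S*=100.4769
step 3: (k=3,j=0): S=106.2613, (K−S)⁺=22.6987, hold=23.0037 ⇒ V=23.0037 continue | (k=3,j=1): S=118.8481, (K−S)⁺=10.1119, hold=12.7874 ⇒ V=12.7874 continue | (k=3,j=2): S=132.9258, (K−S)⁺=0.0000, hold=5.2715 ⇒ V=5.2715 continue | (k=3,j=3): S=148.6711, (K−S)⁺=0.0000, hold=1.3874 ⇒ V=1.3874 continue  boundary S*=-
step 2: (k=2,j=0): S=112.3786, (K−S)⁺=16.5814, hold=17.9559 ⇒ V=17.9559 continue | (k=2,j=1): S=125.6900, (K−S)⁺=3.2700, hold=9.0770 ⇒ V=9.0770 continue | (k=2,j=2): S=140.5782, (K−S)⁺=0.0000, hold=3.3550 ⇒ V=3.3550 continue  boundary S*=-
step 1: (k=1,j=0): S=118.8481, (K−S)⁺=10.1119, hold=13.5704 ⇒ V=13.5704 continue | (k=1,j=1): S=132.9258, (K−S)⁺=0.0000, hold=6.2527 ⇒ V=6.2527 continue  boundary S*=-
step 0: (k=0,j=0): S=125.6900, (K−S)⁺=3.2700, hold=9.9570 ⇒ V=9.9570 continue  boundary S*=-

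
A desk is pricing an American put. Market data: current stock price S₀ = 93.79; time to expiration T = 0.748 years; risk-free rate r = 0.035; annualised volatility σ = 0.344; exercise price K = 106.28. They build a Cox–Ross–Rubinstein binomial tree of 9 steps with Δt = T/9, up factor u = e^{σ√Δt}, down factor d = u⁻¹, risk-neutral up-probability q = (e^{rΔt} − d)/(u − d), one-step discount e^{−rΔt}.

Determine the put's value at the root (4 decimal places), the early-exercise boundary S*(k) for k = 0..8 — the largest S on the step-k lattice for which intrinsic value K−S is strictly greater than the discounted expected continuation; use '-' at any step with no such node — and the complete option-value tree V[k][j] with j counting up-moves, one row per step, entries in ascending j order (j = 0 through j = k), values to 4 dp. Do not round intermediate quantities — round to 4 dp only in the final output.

price = 17.6964
boundary = - - - 69.6542 76.9161 69.6542 76.9161 84.9350 93.7900
tree:
17.6964
23.2550 12.0137
29.6539 16.7302 7.1740
36.6258 22.5706 10.7483 3.4949
43.2021 29.3639 15.6311 5.7278 1.1905
49.1574 36.6258 21.9150 9.1808 2.1664 0.1815
54.5505 43.2021 29.3639 14.2889 3.9166 0.3568 0.0000
59.4345 49.1574 36.6258 21.3450 7.0265 0.7016 0.0000 0.0000
63.8573 54.5505 43.2021 29.3639 12.4900 1.3793 0.0000 0.0000 0.0000
67.8625 59.4345 49.1574 36.6258 21.3450 2.7118 0.0000 0.0000 0.0000 0.0000

Δt=0.08311  u=1.10426  d=0.90559  q=0.48989  discount=0.99710
step 9 (expiry): payoffs max(K−S,0) = 67.8625 59.4345 49.1574 36.6258 21.3450 2.7118 0.0000 0.0000 0.0000 0.0000
step 8: (k=8,j=0): S=42.4227, (K−S)⁺=63.8573, hold=63.5486 ⇒ V=63.8573 exercise | (k=8,j=1): S=51.7295, (K−S)⁺=54.5505, hold=54.2418 ⇒ V=54.5505 exercise | (k=8,j=2): S=63.0779, (K−S)⁺=43.2021, hold=42.8933 ⇒ V=43.2021 exercise | (k=8,j=3): S=76.9161, (K−S)⁺=29.3639, hold=29.0552 ⇒ V=29.3639 exercise | (k=8,j=4): S=93.7900, (K−S)⁺=12.4900, hold=12.1813 ⇒ V=12.4900 exercise | (k=8,j=5): S=114.3658, (K−S)⁺=0.0000, hold=1.3793 ⇒ V=1.3793 continue | (k=8,j=6): S=139.4555, (K−S)⁺=0.0000, hold=0.0000 ⇒ V=0.0000 continue | (k=8,j=7): S=170.0494, (K−S)⁺=0.0000, hold=0.0000 ⇒ V=0.0000 continue | (k=8,j=8): S=207.3550, (K−S)⁺=0.0000, hold=0.0000 ⇒ V=0.0000 continue  boundary S*=93.7900
step 7: (k=7,j=0): S=46.8455, (K−S)⁺=59.4345, hold=59.1257 ⇒ V=59.4345 exercise | (k=7,j=1): S=57.1226, (K−S)⁺=49.1574, hold=48.8487 ⇒ V=49.1574 exercise | (k=7,j=2): S=69.6542, (K−S)⁺=36.6258, hold=36.3171 ⇒ V=36.6258 exercise | (k=7,j=3): S=84.9350, (K−S)⁺=21.3450, hold=21.0363 ⇒ V=21.3450 exercise | (k=7,j=4): S=103.5682, (K−S)⁺=2.7118, hold=7.0265 ⇒ V=7.0265 continue | (k=7,j=5): S=126.2891, (K−S)⁺=0.0000, hold=0.7016 ⇒ V=0.7016 continue | (k=7,j=6): S=153.9945, (K−S)⁺=0.0000, hold=0.0000 ⇒ V=0.0000 continue | (k=7,j=7): S=187.7780, (K−S)⁺=0.0000, hold=0.0000 ⇒ V=0.0000 continue  boundary S*=84.9350
step 6: (k=6,j=0): S=51.7295, (K−S)⁺=54.5505, hold=54.2418 ⇒ V=54.5505 exercise | (k=6,j=1): S=63.0779, (K−S)⁺=43.2021, hold=42.8933 ⇒ V=43.2021 exercise | (k=6,j=2): S=76.9161, (K−S)⁺=29.3639, hold=29.0552 ⇒ V=29.3639 exercise | (k=6,j=3): S=93.7900, (K−S)⁺=12.4900, hold=14.2889 ⇒ V=14.2889 continue | (k=6,j=4): S=114.3658, (K−S)⁺=0.0000, hold=3.9166 ⇒ V=3.9166 continue | (k=6,j=5): S=139.4555, (K−S)⁺=0.0000, hold=0.3568 ⇒ V=0.3568 continue | (k=6,j=6): S=170.0494, (K−S)⁺=0.0000, hold=0.0000 ⇒ V=0.0000 continue  boundary S*=76.9161
step 5: (k=5,j=0): S=57.1226, (K−S)⁺=49.1574, hold=48.8487 ⇒ V=49.1574 exercise | (k=5,j=1): S=69.6542, (K−S)⁺=36.6258, hold=36.3171 ⇒ V=36.6258 exercise | (k=5,j=2): S=84.9350, (K−S)⁺=21.3450, hold=21.9150 ⇒ V=21.9150 continue | (k=5,j=3): S=103.5682, (K−S)⁺=2.7118, hold=9.1808 ⇒ V=9.1808 continue | (k=5,j=4): S=126.2891, (K−S)⁺=0.0000, hold=2.1664 ⇒ V=2.1664 continue | (k=5,j=5): S=153.9945, (K−S)⁺=0.0000, hold=0.1815 ⇒ V=0.1815 continue  boundary S*=69.6542
step 4: (k=4,j=0): S=63.0779, (K−S)⁺=43.2021, hold=42.8933 ⇒ V=43.2021 exercise | (k=4,j=1): S=76.9161, (K−S)⁺=29.3639, hold=29.3336 ⇒ V=29.3639 exercise | (k=4,j=2): S=93.7900, (K−S)⁺=12.4900, hold=15.6311 ⇒ V=15.6311 continue | (k=4,j=3): S=114.3658, (K−S)⁺=0.0000, hold=5.7278 ⇒ V=5.7278 continue | (k=4,j=4): S=139.4555, (K−S)⁺=0.0000, hold=1.1905 ⇒ V=1.1905 continue  boundary S*=76.9161
step 3: (k=3,j=0): S=69.6542, (K−S)⁺=36.6258, hold=36.3171 ⇒ V=36.6258 exercise | (k=3,j=1): S=84.9350, (K−S)⁺=21.3450, hold=22.5706 ⇒ V=22.5706 continue | (k=3,j=2): S=103.5682, (K−S)⁺=2.7118, hold=10.7483 ⇒ V=10.7483 continue | (k=3,j=3): S=126.2891, (K−S)⁺=0.0000, hold=3.4949 ⇒ V=3.4949 continue  boundary S*=69.6542
step 2: (k=2,j=0): S=76.9161, (K−S)⁺=29.3639, hold=29.6539 ⇒ V=29.6539 continue | (k=2,j=1): S=93.7900, (K−S)⁺=12.4900, hold=16.7302 ⇒ V=16.7302 continue | (k=2,j=2): S=114.3658, (K−S)⁺=0.0000, hold=7.1740 ⇒ V=7.1740 continue  boundary S*=-
step 1: (k=1,j=0): S=84.9350, (K−S)⁺=21.3450, hold=23.2550 ⇒ V=23.2550 continue | (k=1,j=1): S=103.5682, (K−S)⁺=2.7118, hold=12.0137 ⇒ V=12.0137 continue  boundary S*=-
step 0: (k=0,j=0): S=93.7900, (K−S)⁺=12.4900, hold=17.6964 ⇒ V=17.6964 continue  boundary S*=-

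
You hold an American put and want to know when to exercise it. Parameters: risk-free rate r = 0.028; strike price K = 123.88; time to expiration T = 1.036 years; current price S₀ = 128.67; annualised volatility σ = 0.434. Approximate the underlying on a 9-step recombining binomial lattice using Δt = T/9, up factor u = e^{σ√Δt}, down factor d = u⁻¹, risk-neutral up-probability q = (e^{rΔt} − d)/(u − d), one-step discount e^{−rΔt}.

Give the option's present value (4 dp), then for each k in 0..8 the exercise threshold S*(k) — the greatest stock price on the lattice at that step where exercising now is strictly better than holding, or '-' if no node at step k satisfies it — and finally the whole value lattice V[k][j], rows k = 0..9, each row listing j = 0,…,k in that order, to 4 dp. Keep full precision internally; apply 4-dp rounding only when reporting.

price = 18.7050
boundary = - - - - 71.3973 61.6216 71.3973 82.7239 95.8472
tree:
18.7050
25.3045 11.5139
33.3065 16.6033 5.9486
42.5168 23.3199 9.2682 2.3079
52.4827 31.7549 14.1249 3.9458 0.5074
62.2584 41.6957 20.9476 6.6552 0.9681 0.0000
70.6956 52.4827 30.0178 11.0321 1.8470 0.0000 0.0000
77.9776 62.2584 41.1561 17.8706 3.5239 0.0000 0.0000 0.0000
84.2625 70.6956 52.4827 28.0328 6.7233 0.0000 0.0000 0.0000 0.0000
89.6870 77.9776 62.2584 41.1561 12.8275 0.0000 0.0000 0.0000 0.0000 0.0000

Δt=0.11511  u=1.15864  d=0.86308  q=0.47418  discount=0.99678
step 9 (expiry): payoffs max(K−S,0) = 89.6870 77.9776 62.2584 41.1561 12.8275 0.0000 0.0000 0.0000 0.0000 0.0000
step 8: (k=8,j=0): S=39.6175, (K−S)⁺=84.2625, hold=83.8639 ⇒ V=84.2625 exercise | (k=8,j=1): S=53.1844, (K−S)⁺=70.6956, hold=70.2970 ⇒ V=70.6956 exercise | (k=8,j=2): S=71.3973, (K−S)⁺=52.4827, hold=52.0840 ⇒ V=52.4827 exercise | (k=8,j=3): S=95.8472, (K−S)⁺=28.0328, hold=27.6341 ⇒ V=28.0328 exercise | (k=8,j=4): S=128.6700, (K−S)⁺=0.0000, hold=6.7233 ⇒ V=6.7233 continue | (k=8,j=5): S=172.7329, (K−S)⁺=0.0000, hold=0.0000 ⇒ V=0.0000 continue | (k=8,j=6): S=231.8850, (K−S)⁺=0.0000, hold=0.0000 ⇒ V=0.0000 continue | (k=8,j=7): S=311.2937, (K−S)⁺=0.0000, hold=0.0000 ⇒ V=0.0000 continue | (k=8,j=8): S=417.8958, (K−S)⁺=0.0000, hold=0.0000 ⇒ V=0.0000 continue  boundary S*=95.8472
step 7: (k=7,j=0): S=45.9024, (K−S)⁺=77.9776, hold=77.5790 ⇒ V=77.9776 exercise | (k=7,j=1): S=61.6216, (K−S)⁺=62.2584, hold=61.8597 ⇒ V=62.2584 exercise | (k=7,j=2): S=82.7239, (K−S)⁺=41.1561, hold=40.7575 ⇒ V=41.1561 exercise | (k=7,j=3): S=111.0525, (K−S)⁺=12.8275, hold=17.8706 ⇒ V=17.8706 continue | (k=7,j=4): S=149.0823, (K−S)⁺=0.0000, hold=3.5239 ⇒ V=3.5239 continue | (k=7,j=5): S=200.1354, (K−S)⁺=0.0000, hold=0.0000 ⇒ V=0.0000 continue | (k=7,j=6): S=268.6714, (K−S)⁺=0.0000, hold=0.0000 ⇒ V=0.0000 continue | (k=7,j=7): S=360.6776, (K−S)⁺=0.0000, hold=0.0000 ⇒ V=0.0000 continue  boundary S*=82.7239
step 6: (k=6,j=0): S=53.1844, (K−S)⁺=70.6956, hold=70.2970 ⇒ V=70.6956 exercise | (k=6,j=1): S=71.3973, (K−S)⁺=52.4827, hold=52.0840 ⇒ V=52.4827 exercise | (k=6,j=2): S=95.8472, (K−S)⁺=28.0328, hold=30.0178 ⇒ V=30.0178 continue | (k=6,j=3): S=128.6700, (K−S)⁺=0.0000, hold=11.0321 ⇒ V=11.0321 continue | (k=6,j=4): S=172.7329, (K−S)⁺=0.0000, hold=1.8470 ⇒ V=1.8470 continue | (k=6,j=5): S=231.8850, (K−S)⁺=0.0000, hold=0.0000 ⇒ V=0.0000 continue | (k=6,j=6): S=311.2937, (K−S)⁺=0.0000, hold=0.0000 ⇒ V=0.0000 continue  boundary S*=71.3973
step 5: (k=5,j=0): S=61.6216, (K−S)⁺=62.2584, hold=61.8597 ⇒ V=62.2584 exercise | (k=5,j=1): S=82.7239, (K−S)⁺=41.1561, hold=41.6957 ⇒ V=41.6957 continue | (k=5,j=2): S=111.0525, (K−S)⁺=12.8275, hold=20.9476 ⇒ V=20.9476 continue | (k=5,j=3): S=149.0823, (K−S)⁺=0.0000, hold=6.6552 ⇒ V=6.6552 continue | (k=5,j=4): S=200.1354, (K−S)⁺=0.0000, hold=0.9681 ⇒ V=0.9681 continue | (k=5,j=5): S=268.6714, (K−S)⁺=0.0000, hold=0.0000 ⇒ V=0.0000 continue  boundary S*=61.6216
step 4: (k=4,j=0): S=71.3973, (K−S)⁺=52.4827, hold=52.3391 ⇒ V=52.4827 exercise | (k=4,j=1): S=95.8472, (K−S)⁺=28.0328, hold=31.7549 ⇒ V=31.7549 continue | (k=4,j=2): S=128.6700, (K−S)⁺=0.0000, hold=14.1249 ⇒ V=14.1249 continue | (k=4,j=3): S=172.7329, (K−S)⁺=0.0000, hold=3.9458 ⇒ V=3.9458 continue | (k=4,j=4): S=231.8850, (K−S)⁺=0.0000, hold=0.5074 ⇒ V=0.5074 continue  boundary S*=71.3973
step 3: (k=3,j=0): S=82.7239, (K−S)⁺=41.1561, hold=42.5168 ⇒ V=42.5168 continue | (k=3,j=1): S=111.0525, (K−S)⁺=12.8275, hold=23.3199 ⇒ V=23.3199 continue | (k=3,j=2): S=149.0823, (K−S)⁺=0.0000, hold=9.2682 ⇒ V=9.2682 continue | (k=3,j=3): S=200.1354, (K−S)⁺=0.0000, hold=2.3079 ⇒ V=2.3079 continue  boundary S*=-
step 2: (k=2,j=0): S=95.8472, (K−S)⁺=28.0328, hold=33.3065 ⇒ V=33.3065 continue | (k=2,j=1): S=128.6700, (K−S)⁺=0.0000, hold=16.6033 ⇒ V=16.6033 continue | (k=2,j=2): S=172.7329, (K−S)⁺=0.0000, hold=5.9486 ⇒ V=5.9486 continue  boundary S*=-
step 1: (k=1,j=0): S=111.0525, (K−S)⁺=12.8275, hold=25.3045 ⇒ V=25.3045 continue | (k=1,j=1): S=149.0823, (K−S)⁺=0.0000, hold=11.5139 ⇒ V=11.5139 continue  boundary S*=-
step 0: (k=0,j=0): S=128.6700, (K−S)⁺=0.0000, hold=18.7050 ⇒ V=18.7050 continue  boundary S*=-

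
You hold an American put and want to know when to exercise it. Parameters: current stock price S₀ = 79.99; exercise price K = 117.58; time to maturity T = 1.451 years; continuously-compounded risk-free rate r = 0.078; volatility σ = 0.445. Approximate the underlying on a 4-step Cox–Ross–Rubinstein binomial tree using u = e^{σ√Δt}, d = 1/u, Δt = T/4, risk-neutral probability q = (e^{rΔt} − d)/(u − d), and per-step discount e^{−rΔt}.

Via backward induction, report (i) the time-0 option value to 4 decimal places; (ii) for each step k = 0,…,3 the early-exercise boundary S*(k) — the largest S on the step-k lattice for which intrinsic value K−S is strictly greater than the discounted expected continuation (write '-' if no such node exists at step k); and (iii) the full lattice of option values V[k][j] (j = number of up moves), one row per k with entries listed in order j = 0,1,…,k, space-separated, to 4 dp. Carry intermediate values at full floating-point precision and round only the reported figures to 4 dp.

price = 39.1313
boundary = - 61.1839 79.9900 61.1839
tree:
39.1313
56.3961 23.2027
70.7808 37.5900 9.3739
81.7836 56.3961 18.7714 0.0000
90.1995 70.7808 37.5900 0.0000 0.0000

params: Δt=0.36275 u=1.30737 d=0.76489 q=0.48630 e^(-rΔt)=0.97210
t_4 payoffs: 90.1995 70.7808 37.5900 0.0000 0.0000
t_3: node(3,0) S=35.7964 payoff=81.7836 vs cont=78.5033 → 81.7836 [stop]  node(3,1) S=61.1839 payoff=56.3961 vs cont=53.1159 → 56.3961 [stop]  node(3,2) S=104.5766 payoff=13.0034 vs cont=18.7714 → 18.7714 [wait]  node(3,3) S=178.7441 payoff=0.0000 vs cont=0.0000 → 0.0000 [wait]  ⇒ S*(3)=61.1839
t_2: node(2,0) S=46.7992 payoff=70.7808 vs cont=67.5006 → 70.7808 [stop]  node(2,1) S=79.9900 payoff=37.5900 vs cont=37.0364 → 37.5900 [stop]  node(2,2) S=136.7203 payoff=0.0000 vs cont=9.3739 → 9.3739 [wait]  ⇒ S*(2)=79.9900
t_1: node(1,0) S=61.1839 payoff=56.3961 vs cont=53.1159 → 56.3961 [stop]  node(1,1) S=104.5766 payoff=13.0034 vs cont=23.2027 → 23.2027 [wait]  ⇒ S*(1)=61.1839
t_0: node(0,0) S=79.9900 payoff=37.5900 vs cont=39.1313 → 39.1313 [wait]  ⇒ S*(0)=-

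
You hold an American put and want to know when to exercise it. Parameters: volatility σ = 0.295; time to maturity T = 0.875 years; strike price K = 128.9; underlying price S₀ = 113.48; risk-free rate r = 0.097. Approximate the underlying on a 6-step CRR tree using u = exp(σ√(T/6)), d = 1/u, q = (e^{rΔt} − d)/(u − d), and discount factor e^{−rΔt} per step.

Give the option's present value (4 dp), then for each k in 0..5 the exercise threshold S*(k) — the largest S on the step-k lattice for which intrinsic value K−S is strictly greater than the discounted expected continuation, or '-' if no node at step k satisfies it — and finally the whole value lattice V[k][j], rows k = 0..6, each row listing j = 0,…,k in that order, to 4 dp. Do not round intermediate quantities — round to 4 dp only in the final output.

Δt=0.14583, u=1.11925, d=0.89346, q=0.53496, disc=e^(-rΔt)=0.98595
k=6 terminal: V=max(K-S,0) → 71.1746 56.5868 38.3125 15.4200 0.0000 0.0000 0.0000
k=5: j=0 S=64.6089 intr=64.2911 cont=62.4806 V=64.2911[EX]; j=1 S=80.9362 intr=47.9638 cont=46.1532 V=47.9638[EX]; j=2 S=101.3897 intr=27.5103 cont=25.6997 V=27.5103[EX]; j=3 S=127.0120 intr=1.8880 cont=7.0702 V=7.0702[hold]; j=4 S=159.1093 intr=0.0000 cont=0.0000 V=0.0000[hold]; j=5 S=199.3180 intr=0.0000 cont=0.0000 V=0.0000[hold]  S*(5)=101.3897
k=4: j=0 S=72.3132 intr=56.5868 cont=54.7762 V=56.5868[EX]; j=1 S=90.5875 intr=38.3125 cont=36.5019 V=38.3125[EX]; j=2 S=113.4800 intr=15.4200 cont=16.3428 V=16.3428[hold]; j=3 S=142.1576 intr=0.0000 cont=3.2417 V=3.2417[hold]; j=4 S=178.0824 intr=0.0000 cont=0.0000 V=0.0000[hold]  S*(4)=90.5875
k=3: j=0 S=80.9362 intr=47.9638 cont=46.1532 V=47.9638[EX]; j=1 S=101.3897 intr=27.5103 cont=26.1864 V=27.5103[EX]; j=2 S=127.0120 intr=1.8880 cont=9.2031 V=9.2031[hold]; j=3 S=159.1093 intr=0.0000 cont=1.4863 V=1.4863[hold]  S*(3)=101.3897
k=2: j=0 S=90.5875 intr=38.3125 cont=36.5019 V=38.3125[EX]; j=1 S=113.4800 intr=15.4200 cont=17.4678 V=17.4678[hold]; j=2 S=142.1576 intr=0.0000 cont=5.0036 V=5.0036[hold]  S*(2)=90.5875
k=1: j=0 S=101.3897 intr=27.5103 cont=26.7798 V=27.5103[EX]; j=1 S=127.0120 intr=1.8880 cont=10.6482 V=10.6482[hold]  S*(1)=101.3897
k=0: j=0 S=113.4800 intr=15.4200 cont=18.2300 V=18.2300[hold]  S*(0)=-

price = 18.2300
boundary = - 101.3897 90.5875 101.3897 90.5875 101.3897
tree:
18.2300
27.5103 10.6482
38.3125 17.4678 5.0036
47.9638 27.5103 9.2031 1.4863
56.5868 38.3125 16.3428 3.2417 0.0000
64.2911 47.9638 27.5103 7.0702 0.0000 0.0000
71.1746 56.5868 38.3125 15.4200 0.0000 0.0000 0.0000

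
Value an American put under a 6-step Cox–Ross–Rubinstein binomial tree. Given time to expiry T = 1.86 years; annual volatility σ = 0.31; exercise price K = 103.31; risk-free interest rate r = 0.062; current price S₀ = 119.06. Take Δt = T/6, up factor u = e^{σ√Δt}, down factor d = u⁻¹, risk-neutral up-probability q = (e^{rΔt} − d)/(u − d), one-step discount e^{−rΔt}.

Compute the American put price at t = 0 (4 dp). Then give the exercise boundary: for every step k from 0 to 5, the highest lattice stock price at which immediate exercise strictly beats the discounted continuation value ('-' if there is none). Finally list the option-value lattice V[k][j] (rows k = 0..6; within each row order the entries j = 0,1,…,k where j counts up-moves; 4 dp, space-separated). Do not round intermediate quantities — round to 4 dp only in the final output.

price = 8.3362
boundary = - - - 70.9394 59.6936 70.9394
tree:
8.3362
13.5693 3.6816
21.3834 6.6615 0.9908
32.3706 11.7578 2.0736 0.0000
43.6164 20.0371 4.3396 0.0000 0.0000
53.0794 32.3706 9.0818 0.0000 0.0000 0.0000
61.0423 43.6164 19.0063 0.0000 0.0000 0.0000 0.0000

params: Δt=0.31000 u=1.18839 d=0.84147 q=0.51289 e^(-rΔt)=0.98096
t_6 payoffs: 61.0423 43.6164 19.0063 0.0000 0.0000 0.0000 0.0000
t_5: node(5,0) S=50.2306 payoff=53.0794 vs cont=51.1128 → 53.0794 [stop]  node(5,1) S=70.9394 payoff=32.3706 vs cont=30.4040 → 32.3706 [stop]  node(5,2) S=100.1858 payoff=3.1242 vs cont=9.0818 → 9.0818 [wait]  node(5,3) S=141.4899 payoff=0.0000 vs cont=0.0000 → 0.0000 [wait]  node(5,4) S=199.8225 payoff=0.0000 vs cont=0.0000 → 0.0000 [wait]  node(5,5) S=282.2042 payoff=0.0000 vs cont=0.0000 → 0.0000 [wait]  ⇒ S*(5)=70.9394
t_4: node(4,0) S=59.6936 payoff=43.6164 vs cont=41.6497 → 43.6164 [stop]  node(4,1) S=84.3037 payoff=19.0063 vs cont=20.0371 → 20.0371 [wait]  node(4,2) S=119.0600 payoff=0.0000 vs cont=4.3396 → 4.3396 [wait]  node(4,3) S=168.1454 payoff=0.0000 vs cont=0.0000 → 0.0000 [wait]  node(4,4) S=237.4674 payoff=0.0000 vs cont=0.0000 → 0.0000 [wait]  ⇒ S*(4)=59.6936
t_3: node(3,0) S=70.9394 payoff=32.3706 vs cont=30.9226 → 32.3706 [stop]  node(3,1) S=100.1858 payoff=3.1242 vs cont=11.7578 → 11.7578 [wait]  node(3,2) S=141.4899 payoff=0.0000 vs cont=2.0736 → 2.0736 [wait]  node(3,3) S=199.8225 payoff=0.0000 vs cont=0.0000 → 0.0000 [wait]  ⇒ S*(3)=70.9394
t_2: node(2,0) S=84.3037 payoff=19.0063 vs cont=21.3834 → 21.3834 [wait]  node(2,1) S=119.0600 payoff=0.0000 vs cont=6.6615 → 6.6615 [wait]  node(2,2) S=168.1454 payoff=0.0000 vs cont=0.9908 → 0.9908 [wait]  ⇒ S*(2)=-
t_1: node(1,0) S=100.1858 payoff=3.1242 vs cont=13.5693 → 13.5693 [wait]  node(1,1) S=141.4899 payoff=0.0000 vs cont=3.6816 → 3.6816 [wait]  ⇒ S*(1)=-
t_0: node(0,0) S=119.0600 payoff=0.0000 vs cont=8.3362 → 8.3362 [wait]  ⇒ S*(0)=-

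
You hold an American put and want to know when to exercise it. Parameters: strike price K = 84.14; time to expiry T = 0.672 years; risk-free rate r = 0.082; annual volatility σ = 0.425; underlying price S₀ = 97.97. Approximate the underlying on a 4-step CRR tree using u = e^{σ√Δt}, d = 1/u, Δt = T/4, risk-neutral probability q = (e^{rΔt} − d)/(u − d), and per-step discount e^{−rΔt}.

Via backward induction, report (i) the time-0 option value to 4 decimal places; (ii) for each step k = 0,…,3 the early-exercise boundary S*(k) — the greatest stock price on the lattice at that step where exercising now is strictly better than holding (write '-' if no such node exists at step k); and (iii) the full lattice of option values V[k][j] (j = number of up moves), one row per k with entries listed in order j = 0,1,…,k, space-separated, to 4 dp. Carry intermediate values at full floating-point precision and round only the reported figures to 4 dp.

Δt=0.16800  u=1.19029  d=0.84013  q=0.49617  discount=0.98632
step 4 (expiry): payoffs max(K−S,0) = 35.3332 14.9909 0.0000 0.0000 0.0000
step 3: (k=3,j=0): S=58.0943, (K−S)⁺=26.0457, hold=24.8946 ⇒ V=26.0457 exercise | (k=3,j=1): S=82.3076, (K−S)⁺=1.8324, hold=7.4495 ⇒ V=7.4495 continue | (k=3,j=2): S=116.6128, (K−S)⁺=0.0000, hold=0.0000 ⇒ V=0.0000 continue | (k=3,j=3): S=165.2163, (K−S)⁺=0.0000, hold=0.0000 ⇒ V=0.0000 continue  boundary S*=58.0943
step 2: (k=2,j=0): S=69.1491, (K−S)⁺=14.9909, hold=16.5886 ⇒ V=16.5886 continue | (k=2,j=1): S=97.9700, (K−S)⁺=0.0000, hold=3.7019 ⇒ V=3.7019 continue | (k=2,j=2): S=138.8033, (K−S)⁺=0.0000, hold=0.0000 ⇒ V=0.0000 continue  boundary S*=-
step 1: (k=1,j=0): S=82.3076, (K−S)⁺=1.8324, hold=10.0551 ⇒ V=10.0551 continue | (k=1,j=1): S=116.6128, (K−S)⁺=0.0000, hold=1.8396 ⇒ V=1.8396 continue  boundary S*=-
step 0: (k=0,j=0): S=97.9700, (K−S)⁺=0.0000, hold=5.8970 ⇒ V=5.8970 continue  boundary S*=-

price = 5.8970
boundary = - - - 58.0943
tree:
5.8970
10.0551 1.8396
16.5886 3.7019 0.0000
26.0457 7.4495 0.0000 0.0000
35.3332 14.9909 0.0000 0.0000 0.0000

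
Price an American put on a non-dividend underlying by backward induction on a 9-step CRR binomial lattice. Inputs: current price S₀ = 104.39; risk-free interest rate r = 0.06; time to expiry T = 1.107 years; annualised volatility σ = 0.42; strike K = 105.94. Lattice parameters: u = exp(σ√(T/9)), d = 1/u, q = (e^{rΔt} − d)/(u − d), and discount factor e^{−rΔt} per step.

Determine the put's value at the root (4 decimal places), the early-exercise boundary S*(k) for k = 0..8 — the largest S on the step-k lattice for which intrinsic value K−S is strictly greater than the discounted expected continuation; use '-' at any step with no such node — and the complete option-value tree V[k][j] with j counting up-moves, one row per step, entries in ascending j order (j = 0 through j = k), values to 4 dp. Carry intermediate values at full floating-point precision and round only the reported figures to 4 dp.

params: Δt=0.12300 u=1.15870 d=0.86304 q=0.48829 e^(-rΔt)=0.99265
t_9 payoffs: 78.2122 68.7129 55.9594 38.8366 15.8477 0.0000 0.0000 0.0000 0.0000 0.0000
t_8: node(8,0) S=32.1283 payoff=73.8117 vs cont=73.0328 → 73.8117 [stop]  node(8,1) S=43.1350 payoff=62.8050 vs cont=62.0260 → 62.8050 [stop]  node(8,2) S=57.9126 payoff=48.0274 vs cont=47.2484 → 48.0274 [stop]  node(8,3) S=77.7528 payoff=28.1872 vs cont=27.4082 → 28.1872 [stop]  node(8,4) S=104.3900 payoff=1.5500 vs cont=8.0498 → 8.0498 [wait]  node(8,5) S=140.1528 payoff=0.0000 vs cont=0.0000 → 0.0000 [wait]  node(8,6) S=188.1675 payoff=0.0000 vs cont=0.0000 → 0.0000 [wait]  node(8,7) S=252.6315 payoff=0.0000 vs cont=0.0000 → 0.0000 [wait]  node(8,8) S=339.1802 payoff=0.0000 vs cont=0.0000 → 0.0000 [wait]  ⇒ S*(8)=77.7528
t_7: node(7,0) S=37.2271 payoff=68.7129 vs cont=67.9340 → 68.7129 [stop]  node(7,1) S=49.9806 payoff=55.9594 vs cont=55.1804 → 55.9594 [stop]  node(7,2) S=67.1034 payoff=38.8366 vs cont=38.0576 → 38.8366 [stop]  node(7,3) S=90.0923 payoff=15.8477 vs cont=18.2192 → 18.2192 [wait]  node(7,4) S=120.9568 payoff=0.0000 vs cont=4.0888 → 4.0888 [wait]  node(7,5) S=162.3952 payoff=0.0000 vs cont=0.0000 → 0.0000 [wait]  node(7,6) S=218.0299 payoff=0.0000 vs cont=0.0000 → 0.0000 [wait]  node(7,7) S=292.7245 payoff=0.0000 vs cont=0.0000 → 0.0000 [wait]  ⇒ S*(7)=67.1034
t_6: node(6,0) S=43.1350 payoff=62.8050 vs cont=62.0260 → 62.8050 [stop]  node(6,1) S=57.9126 payoff=48.0274 vs cont=47.2484 → 48.0274 [stop]  node(6,2) S=77.7528 payoff=28.1872 vs cont=28.5577 → 28.5577 [wait]  node(6,3) S=104.3900 payoff=1.5500 vs cont=11.2362 → 11.2362 [wait]  node(6,4) S=140.1528 payoff=0.0000 vs cont=2.0769 → 2.0769 [wait]  node(6,5) S=188.1675 payoff=0.0000 vs cont=0.0000 → 0.0000 [wait]  node(6,6) S=252.6315 payoff=0.0000 vs cont=0.0000 → 0.0000 [wait]  ⇒ S*(6)=57.9126
t_5: node(5,0) S=49.9806 payoff=55.9594 vs cont=55.1804 → 55.9594 [stop]  node(5,1) S=67.1034 payoff=38.8366 vs cont=38.2372 → 38.8366 [stop]  node(5,2) S=90.0923 payoff=15.8477 vs cont=19.9519 → 19.9519 [wait]  node(5,3) S=120.9568 payoff=0.0000 vs cont=6.7140 → 6.7140 [wait]  node(5,4) S=162.3952 payoff=0.0000 vs cont=1.0549 → 1.0549 [wait]  node(5,5) S=218.0299 payoff=0.0000 vs cont=0.0000 → 0.0000 [wait]  ⇒ S*(5)=67.1034
t_4: node(4,0) S=57.9126 payoff=48.0274 vs cont=47.2484 → 48.0274 [stop]  node(4,1) S=77.7528 payoff=28.1872 vs cont=29.3976 → 29.3976 [wait]  node(4,2) S=104.3900 payoff=1.5500 vs cont=13.3888 → 13.3888 [wait]  node(4,3) S=140.1528 payoff=0.0000 vs cont=3.9217 → 3.9217 [wait]  node(4,4) S=188.1675 payoff=0.0000 vs cont=0.5358 → 0.5358 [wait]  ⇒ S*(4)=57.9126
t_3: node(3,0) S=67.1034 payoff=38.8366 vs cont=38.6443 → 38.8366 [stop]  node(3,1) S=90.0923 payoff=15.8477 vs cont=21.4219 → 21.4219 [wait]  node(3,2) S=120.9568 payoff=0.0000 vs cont=8.7016 → 8.7016 [wait]  node(3,3) S=162.3952 payoff=0.0000 vs cont=2.2517 → 2.2517 [wait]  ⇒ S*(3)=67.1034
t_2: node(2,0) S=77.7528 payoff=28.1872 vs cont=30.1100 → 30.1100 [wait]  node(2,1) S=104.3900 payoff=1.5500 vs cont=15.0988 → 15.0988 [wait]  node(2,2) S=140.1528 payoff=0.0000 vs cont=5.5113 → 5.5113 [wait]  ⇒ S*(2)=-
t_1: node(1,0) S=90.0923 payoff=15.8477 vs cont=22.6126 → 22.6126 [wait]  node(1,1) S=120.9568 payoff=0.0000 vs cont=10.3407 → 10.3407 [wait]  ⇒ S*(1)=-
t_0: node(0,0) S=104.3900 payoff=1.5500 vs cont=16.4981 → 16.4981 [wait]  ⇒ S*(0)=-

price = 16.4981
boundary = - - - 67.1034 57.9126 67.1034 57.9126 67.1034 77.7528
tree:
16.4981
22.6126 10.3407
30.1100 15.0988 5.5113
38.8366 21.4219 8.7016 2.2517
48.0274 29.3976 13.3888 3.9217 0.5358
55.9594 38.8366 19.9519 6.7140 1.0549 0.0000
62.8050 48.0274 28.5577 11.2362 2.0769 0.0000 0.0000
68.7129 55.9594 38.8366 18.2192 4.0888 0.0000 0.0000 0.0000
73.8117 62.8050 48.0274 28.1872 8.0498 0.0000 0.0000 0.0000 0.0000
78.2122 68.7129 55.9594 38.8366 15.8477 0.0000 0.0000 0.0000 0.0000 0.0000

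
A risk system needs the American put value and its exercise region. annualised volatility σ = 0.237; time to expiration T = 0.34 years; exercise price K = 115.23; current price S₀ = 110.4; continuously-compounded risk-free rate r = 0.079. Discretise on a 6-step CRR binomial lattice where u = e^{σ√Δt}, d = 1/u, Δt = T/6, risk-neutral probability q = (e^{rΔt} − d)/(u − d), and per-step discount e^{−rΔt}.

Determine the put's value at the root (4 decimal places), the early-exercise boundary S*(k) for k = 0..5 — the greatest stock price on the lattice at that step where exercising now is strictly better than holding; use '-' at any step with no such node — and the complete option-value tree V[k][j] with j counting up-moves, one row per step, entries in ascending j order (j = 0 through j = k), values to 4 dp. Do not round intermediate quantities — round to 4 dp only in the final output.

Δt=0.05667, u=1.05804, d=0.94514, q=0.52564, disc=e^(-rΔt)=0.99553
k=6 terminal: V=max(K-S,0) → 36.5329 27.1328 16.6099 4.8300 0.0000 0.0000 0.0000
k=5: j=0 S=83.2646 intr=31.9654 cont=31.4507 V=31.9654[EX]; j=1 S=93.2103 intr=22.0197 cont=21.5050 V=22.0197[EX]; j=2 S=104.3440 intr=10.8860 cont=10.3713 V=10.8860[EX]; j=3 S=116.8075 intr=0.0000 cont=2.2809 V=2.2809[hold]; j=4 S=130.7598 intr=0.0000 cont=0.0000 V=0.0000[hold]; j=5 S=146.3786 intr=0.0000 cont=0.0000 V=0.0000[hold]  S*(5)=104.3440
k=4: j=0 S=88.0972 intr=27.1328 cont=26.6181 V=27.1328[EX]; j=1 S=98.6201 intr=16.6099 cont=16.0952 V=16.6099[EX]; j=2 S=110.4000 intr=4.8300 cont=6.3344 V=6.3344[hold]; j=3 S=123.5869 intr=0.0000 cont=1.0771 V=1.0771[hold]; j=4 S=138.3490 intr=0.0000 cont=0.0000 V=0.0000[hold]  S*(4)=98.6201
k=3: j=0 S=93.2103 intr=22.0197 cont=21.5050 V=22.0197[EX]; j=1 S=104.3440 intr=10.8860 cont=11.1586 V=11.1586[hold]; j=2 S=116.8075 intr=0.0000 cont=3.5550 V=3.5550[hold]; j=3 S=130.7598 intr=0.0000 cont=0.5087 V=0.5087[hold]  S*(3)=93.2103
k=2: j=0 S=98.6201 intr=16.6099 cont=16.2378 V=16.6099[EX]; j=1 S=110.4000 intr=4.8300 cont=7.1298 V=7.1298[hold]; j=2 S=123.5869 intr=0.0000 cont=1.9450 V=1.9450[hold]  S*(2)=98.6201
k=1: j=0 S=104.3440 intr=10.8860 cont=11.5748 V=11.5748[hold]; j=1 S=116.8075 intr=0.0000 cont=4.3848 V=4.3848[hold]  S*(1)=-
k=0: j=0 S=110.4000 intr=4.8300 cont=7.7606 V=7.7606[hold]  S*(0)=-

price = 7.7606
boundary = - - 98.6201 93.2103 98.6201 104.3440
tree:
7.7606
11.5748 4.3848
16.6099 7.1298 1.9450
22.0197 11.1586 3.5550 0.5087
27.1328 16.6099 6.3344 1.0771 0.0000
31.9654 22.0197 10.8860 2.2809 0.0000 0.0000
36.5329 27.1328 16.6099 4.8300 0.0000 0.0000 0.0000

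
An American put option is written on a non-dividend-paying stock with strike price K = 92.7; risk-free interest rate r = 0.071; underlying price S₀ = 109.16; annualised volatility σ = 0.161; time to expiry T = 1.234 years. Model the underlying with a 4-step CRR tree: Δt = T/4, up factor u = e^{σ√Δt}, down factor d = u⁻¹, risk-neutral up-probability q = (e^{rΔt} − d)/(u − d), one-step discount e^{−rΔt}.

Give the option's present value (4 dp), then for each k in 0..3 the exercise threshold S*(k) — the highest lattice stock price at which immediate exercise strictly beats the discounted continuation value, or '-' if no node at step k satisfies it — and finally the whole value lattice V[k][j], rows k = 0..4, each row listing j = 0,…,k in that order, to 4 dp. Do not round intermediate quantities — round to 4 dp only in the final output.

Δt=0.30850, u=1.09354, d=0.91446, q=0.60132, disc=e^(-rΔt)=0.97833
k=4 terminal: V=max(K-S,0) → 16.3659 1.4168 0.0000 0.0000 0.0000
k=3: j=0 S=83.4747 intr=9.2253 cont=7.2170 V=9.2253[EX]; j=1 S=99.8222 intr=0.0000 cont=0.5526 V=0.5526[hold]; j=2 S=119.3713 intr=0.0000 cont=0.0000 V=0.0000[hold]; j=3 S=142.7488 intr=0.0000 cont=0.0000 V=0.0000[hold]  S*(3)=83.4747
k=2: j=0 S=91.2832 intr=1.4168 cont=3.9234 V=3.9234[hold]; j=1 S=109.1600 intr=0.0000 cont=0.2155 V=0.2155[hold]; j=2 S=130.5377 intr=0.0000 cont=0.0000 V=0.0000[hold]  S*(2)=-
k=1: j=0 S=99.8222 intr=0.0000 cont=1.6571 V=1.6571[hold]; j=1 S=119.3713 intr=0.0000 cont=0.0841 V=0.0841[hold]  S*(1)=-
k=0: j=0 S=109.1600 intr=0.0000 cont=0.6958 V=0.6958[hold]  S*(0)=-

price = 0.6958
boundary = - - - 83.4747
tree:
0.6958
1.6571 0.0841
3.9234 0.2155 0.0000
9.2253 0.5526 0.0000 0.0000
16.3659 1.4168 0.0000 0.0000 0.0000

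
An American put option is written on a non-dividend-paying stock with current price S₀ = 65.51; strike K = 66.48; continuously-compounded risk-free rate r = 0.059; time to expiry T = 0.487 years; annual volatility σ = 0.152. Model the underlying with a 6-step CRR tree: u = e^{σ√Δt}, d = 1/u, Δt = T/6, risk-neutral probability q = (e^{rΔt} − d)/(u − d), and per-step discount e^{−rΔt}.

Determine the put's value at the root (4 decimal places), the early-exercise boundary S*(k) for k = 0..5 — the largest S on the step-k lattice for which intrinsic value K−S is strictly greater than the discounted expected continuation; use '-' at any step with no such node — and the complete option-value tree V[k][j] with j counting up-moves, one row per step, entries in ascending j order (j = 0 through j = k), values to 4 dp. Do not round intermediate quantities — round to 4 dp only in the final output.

Δt=0.08117, u=1.04426, d=0.95762, q=0.54458, disc=e^(-rΔt)=0.99522
k=6 terminal: V=max(K-S,0) → 15.9597 11.3891 6.4050 0.9700 0.0000 0.0000 0.0000
k=5: j=0 S=52.7562 intr=13.7238 cont=13.4062 V=13.7238[EX]; j=1 S=57.5290 intr=8.9510 cont=8.6334 V=8.9510[EX]; j=2 S=62.7337 intr=3.7463 cont=3.4287 V=3.7463[EX]; j=3 S=68.4092 intr=0.0000 cont=0.4396 V=0.4396[hold]; j=4 S=74.5982 intr=0.0000 cont=0.0000 V=0.0000[hold]; j=5 S=81.3471 intr=0.0000 cont=0.0000 V=0.0000[hold]  S*(5)=62.7337
k=4: j=0 S=55.0909 intr=11.3891 cont=11.0715 V=11.3891[EX]; j=1 S=60.0750 intr=6.4050 cont=6.0874 V=6.4050[EX]; j=2 S=65.5100 intr=0.9700 cont=1.9363 V=1.9363[hold]; j=3 S=71.4367 intr=0.0000 cont=0.1993 V=0.1993[hold]; j=4 S=77.8996 intr=0.0000 cont=0.0000 V=0.0000[hold]  S*(4)=60.0750
k=3: j=0 S=57.5290 intr=8.9510 cont=8.6334 V=8.9510[EX]; j=1 S=62.7337 intr=3.7463 cont=3.9524 V=3.9524[hold]; j=2 S=68.4092 intr=0.0000 cont=0.9856 V=0.9856[hold]; j=3 S=74.5982 intr=0.0000 cont=0.0903 V=0.0903[hold]  S*(3)=57.5290
k=2: j=0 S=60.0750 intr=6.4050 cont=6.1991 V=6.4050[EX]; j=1 S=65.5100 intr=0.9700 cont=2.3256 V=2.3256[hold]; j=2 S=71.4367 intr=0.0000 cont=0.4957 V=0.4957[hold]  S*(2)=60.0750
k=1: j=0 S=62.7337 intr=3.7463 cont=4.1634 V=4.1634[hold]; j=1 S=68.4092 intr=0.0000 cont=1.3227 V=1.3227[hold]  S*(1)=-
k=0: j=0 S=65.5100 intr=0.9700 cont=2.6039 V=2.6039[hold]  S*(0)=-

price = 2.6039
boundary = - - 60.0750 57.5290 60.0750 62.7337
tree:
2.6039
4.1634 1.3227
6.4050 2.3256 0.4957
8.9510 3.9524 0.9856 0.0903
11.3891 6.4050 1.9363 0.1993 0.0000
13.7238 8.9510 3.7463 0.4396 0.0000 0.0000
15.9597 11.3891 6.4050 0.9700 0.0000 0.0000 0.0000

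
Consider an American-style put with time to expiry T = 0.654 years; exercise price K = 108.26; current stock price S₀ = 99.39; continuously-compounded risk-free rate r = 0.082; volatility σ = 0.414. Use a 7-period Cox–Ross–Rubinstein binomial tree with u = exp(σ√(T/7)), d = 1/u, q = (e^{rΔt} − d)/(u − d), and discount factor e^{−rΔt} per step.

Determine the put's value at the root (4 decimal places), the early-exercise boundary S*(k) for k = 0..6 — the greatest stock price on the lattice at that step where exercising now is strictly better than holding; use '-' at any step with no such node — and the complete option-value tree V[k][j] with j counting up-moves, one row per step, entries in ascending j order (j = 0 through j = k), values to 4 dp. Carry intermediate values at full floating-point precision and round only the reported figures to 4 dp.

Δt=0.09343  u=1.13490  d=0.88114  q=0.49871  discount=0.99237
step 7 (expiry): payoffs max(K−S,0) = 67.2734 55.4694 40.2659 20.6839 0.0000 0.0000 0.0000 0.0000
step 6: (k=6,j=0): S=46.5157, (K−S)⁺=61.7443, hold=60.9181 ⇒ V=61.7443 exercise | (k=6,j=1): S=59.9120, (K−S)⁺=48.3480, hold=47.5218 ⇒ V=48.3480 exercise | (k=6,j=2): S=77.1664, (K−S)⁺=31.0936, hold=30.2674 ⇒ V=31.0936 exercise | (k=6,j=3): S=99.3900, (K−S)⁺=8.8700, hold=10.2895 ⇒ V=10.2895 continue | (k=6,j=4): S=128.0139, (K−S)⁺=0.0000, hold=0.0000 ⇒ V=0.0000 continue | (k=6,j=5): S=164.8813, (K−S)⁺=0.0000, hold=0.0000 ⇒ V=0.0000 continue | (k=6,j=6): S=212.3664, (K−S)⁺=0.0000, hold=0.0000 ⇒ V=0.0000 continue  boundary S*=77.1664
step 5: (k=5,j=0): S=52.7906, (K−S)⁺=55.4694, hold=54.6432 ⇒ V=55.4694 exercise | (k=5,j=1): S=67.9941, (K−S)⁺=40.2659, hold=39.4397 ⇒ V=40.2659 exercise | (k=5,j=2): S=87.5761, (K−S)⁺=20.6839, hold=20.5602 ⇒ V=20.6839 exercise | (k=5,j=3): S=112.7976, (K−S)⁺=0.0000, hold=5.1186 ⇒ V=5.1186 continue | (k=5,j=4): S=145.2828, (K−S)⁺=0.0000, hold=0.0000 ⇒ V=0.0000 continue | (k=5,j=5): S=187.1236, (K−S)⁺=0.0000, hold=0.0000 ⇒ V=0.0000 continue  boundary S*=87.5761
step 4: (k=4,j=0): S=59.9120, (K−S)⁺=48.3480, hold=47.5218 ⇒ V=48.3480 exercise | (k=4,j=1): S=77.1664, (K−S)⁺=31.0936, hold=30.2674 ⇒ V=31.0936 exercise | (k=4,j=2): S=99.3900, (K−S)⁺=8.8700, hold=12.8227 ⇒ V=12.8227 continue | (k=4,j=3): S=128.0139, (K−S)⁺=0.0000, hold=2.5463 ⇒ V=2.5463 continue | (k=4,j=4): S=164.8813, (K−S)⁺=0.0000, hold=0.0000 ⇒ V=0.0000 continue  boundary S*=77.1664
step 3: (k=3,j=0): S=67.9941, (K−S)⁺=40.2659, hold=39.4397 ⇒ V=40.2659 exercise | (k=3,j=1): S=87.5761, (K−S)⁺=20.6839, hold=21.8139 ⇒ V=21.8139 continue | (k=3,j=2): S=112.7976, (K−S)⁺=0.0000, hold=7.6390 ⇒ V=7.6390 continue | (k=3,j=3): S=145.2828, (K−S)⁺=0.0000, hold=1.2667 ⇒ V=1.2667 continue  boundary S*=67.9941
step 2: (k=2,j=0): S=77.1664, (K−S)⁺=31.0936, hold=30.8266 ⇒ V=31.0936 exercise | (k=2,j=1): S=99.3900, (K−S)⁺=8.8700, hold=14.6322 ⇒ V=14.6322 continue | (k=2,j=2): S=128.0139, (K−S)⁺=0.0000, hold=4.4270 ⇒ V=4.4270 continue  boundary S*=77.1664
step 1: (k=1,j=0): S=87.5761, (K−S)⁺=20.6839, hold=22.7094 ⇒ V=22.7094 continue | (k=1,j=1): S=112.7976, (K−S)⁺=0.0000, hold=9.4699 ⇒ V=9.4699 continue  boundary S*=-
step 0: (k=0,j=0): S=99.3900, (K−S)⁺=8.8700, hold=15.9838 ⇒ V=15.9838 continue  boundary S*=-

price = 15.9838
boundary = - - 77.1664 67.9941 77.1664 87.5761 77.1664
tree:
15.9838
22.7094 9.4699
31.0936 14.6322 4.4270
40.2659 21.8139 7.6390 1.2667
48.3480 31.0936 12.8227 2.5463 0.0000
55.4694 40.2659 20.6839 5.1186 0.0000 0.0000
61.7443 48.3480 31.0936 10.2895 0.0000 0.0000 0.0000
67.2734 55.4694 40.2659 20.6839 0.0000 0.0000 0.0000 0.0000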